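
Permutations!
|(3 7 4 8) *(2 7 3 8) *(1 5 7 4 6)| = |(8)(1 5 7 6)(2 4)| = 4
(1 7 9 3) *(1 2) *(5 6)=(1 7 9 3 2)(5 6)=[0, 7, 1, 2, 4, 6, 5, 9, 8, 3]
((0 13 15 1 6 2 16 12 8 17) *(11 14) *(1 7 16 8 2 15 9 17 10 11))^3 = (0 17 9 13)(1 7 2 11 6 16 8 14 15 12 10) = [17, 7, 11, 3, 4, 5, 16, 2, 14, 13, 1, 6, 10, 0, 15, 12, 8, 9]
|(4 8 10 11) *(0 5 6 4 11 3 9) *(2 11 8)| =10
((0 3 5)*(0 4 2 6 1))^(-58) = [6, 2, 5, 1, 3, 0, 4] = (0 6 4 3 1 2 5)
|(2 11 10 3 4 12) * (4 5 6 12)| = |(2 11 10 3 5 6 12)| = 7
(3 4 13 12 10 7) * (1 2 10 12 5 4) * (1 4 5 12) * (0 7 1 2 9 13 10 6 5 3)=(0 7)(1 9 13 12 2 6 5 3 4 10)=[7, 9, 6, 4, 10, 3, 5, 0, 8, 13, 1, 11, 2, 12]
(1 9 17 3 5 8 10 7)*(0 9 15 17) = (0 9)(1 15 17 3 5 8 10 7) = [9, 15, 2, 5, 4, 8, 6, 1, 10, 0, 7, 11, 12, 13, 14, 17, 16, 3]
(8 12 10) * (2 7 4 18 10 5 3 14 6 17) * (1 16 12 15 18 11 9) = (1 16 12 5 3 14 6 17 2 7 4 11 9)(8 15 18 10) = [0, 16, 7, 14, 11, 3, 17, 4, 15, 1, 8, 9, 5, 13, 6, 18, 12, 2, 10]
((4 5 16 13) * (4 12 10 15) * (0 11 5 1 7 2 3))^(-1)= (0 3 2 7 1 4 15 10 12 13 16 5 11)= [3, 4, 7, 2, 15, 11, 6, 1, 8, 9, 12, 0, 13, 16, 14, 10, 5]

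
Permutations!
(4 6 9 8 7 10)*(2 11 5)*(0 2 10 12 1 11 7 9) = (0 2 7 12 1 11 5 10 4 6)(8 9) = [2, 11, 7, 3, 6, 10, 0, 12, 9, 8, 4, 5, 1]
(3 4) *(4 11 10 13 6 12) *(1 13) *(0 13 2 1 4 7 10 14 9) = (0 13 6 12 7 10 4 3 11 14 9)(1 2) = [13, 2, 1, 11, 3, 5, 12, 10, 8, 0, 4, 14, 7, 6, 9]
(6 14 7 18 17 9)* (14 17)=[0, 1, 2, 3, 4, 5, 17, 18, 8, 6, 10, 11, 12, 13, 7, 15, 16, 9, 14]=(6 17 9)(7 18 14)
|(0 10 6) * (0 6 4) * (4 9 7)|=5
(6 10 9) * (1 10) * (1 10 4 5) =(1 4 5)(6 10 9) =[0, 4, 2, 3, 5, 1, 10, 7, 8, 6, 9]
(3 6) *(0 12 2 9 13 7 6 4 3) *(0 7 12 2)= (0 2 9 13 12)(3 4)(6 7)= [2, 1, 9, 4, 3, 5, 7, 6, 8, 13, 10, 11, 0, 12]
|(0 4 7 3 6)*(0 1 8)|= 7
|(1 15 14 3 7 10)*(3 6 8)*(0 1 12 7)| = |(0 1 15 14 6 8 3)(7 10 12)| = 21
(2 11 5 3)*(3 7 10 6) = (2 11 5 7 10 6 3) = [0, 1, 11, 2, 4, 7, 3, 10, 8, 9, 6, 5]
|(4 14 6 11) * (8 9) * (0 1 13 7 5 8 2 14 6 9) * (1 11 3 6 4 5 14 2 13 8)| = 20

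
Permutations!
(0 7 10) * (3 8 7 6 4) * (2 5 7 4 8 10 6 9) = (0 9 2 5 7 6 8 4 3 10) = [9, 1, 5, 10, 3, 7, 8, 6, 4, 2, 0]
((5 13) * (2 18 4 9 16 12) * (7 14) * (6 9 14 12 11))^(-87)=(2 14)(4 12)(5 13)(6 9 16 11)(7 18)=[0, 1, 14, 3, 12, 13, 9, 18, 8, 16, 10, 6, 4, 5, 2, 15, 11, 17, 7]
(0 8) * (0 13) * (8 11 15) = [11, 1, 2, 3, 4, 5, 6, 7, 13, 9, 10, 15, 12, 0, 14, 8] = (0 11 15 8 13)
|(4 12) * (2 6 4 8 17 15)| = |(2 6 4 12 8 17 15)| = 7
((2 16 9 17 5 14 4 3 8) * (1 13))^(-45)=(17)(1 13)=[0, 13, 2, 3, 4, 5, 6, 7, 8, 9, 10, 11, 12, 1, 14, 15, 16, 17]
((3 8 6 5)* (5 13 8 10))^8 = (3 5 10)(6 8 13) = [0, 1, 2, 5, 4, 10, 8, 7, 13, 9, 3, 11, 12, 6]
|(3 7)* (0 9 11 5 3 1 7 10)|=|(0 9 11 5 3 10)(1 7)|=6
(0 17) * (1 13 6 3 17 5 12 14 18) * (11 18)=(0 5 12 14 11 18 1 13 6 3 17)=[5, 13, 2, 17, 4, 12, 3, 7, 8, 9, 10, 18, 14, 6, 11, 15, 16, 0, 1]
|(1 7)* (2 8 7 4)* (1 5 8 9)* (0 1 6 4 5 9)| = 9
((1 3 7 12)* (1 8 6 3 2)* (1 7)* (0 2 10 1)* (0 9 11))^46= (0 2 7 12 8 6 3 9 11)= [2, 1, 7, 9, 4, 5, 3, 12, 6, 11, 10, 0, 8]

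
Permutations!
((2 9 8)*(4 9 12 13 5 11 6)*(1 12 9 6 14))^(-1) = (1 14 11 5 13 12)(2 8 9)(4 6) = [0, 14, 8, 3, 6, 13, 4, 7, 9, 2, 10, 5, 1, 12, 11]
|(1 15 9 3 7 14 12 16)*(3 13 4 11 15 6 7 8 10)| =|(1 6 7 14 12 16)(3 8 10)(4 11 15 9 13)| =30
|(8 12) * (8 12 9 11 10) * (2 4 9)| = 6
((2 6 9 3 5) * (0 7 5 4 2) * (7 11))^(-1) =(0 5 7 11)(2 4 3 9 6) =[5, 1, 4, 9, 3, 7, 2, 11, 8, 6, 10, 0]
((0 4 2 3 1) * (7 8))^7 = [2, 4, 1, 0, 3, 5, 6, 8, 7] = (0 2 1 4 3)(7 8)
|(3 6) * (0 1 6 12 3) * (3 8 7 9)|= |(0 1 6)(3 12 8 7 9)|= 15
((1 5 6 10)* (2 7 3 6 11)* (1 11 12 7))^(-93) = (1 10 7)(2 6 12)(3 5 11) = [0, 10, 6, 5, 4, 11, 12, 1, 8, 9, 7, 3, 2]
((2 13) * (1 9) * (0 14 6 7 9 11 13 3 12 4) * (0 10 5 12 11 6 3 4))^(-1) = [12, 9, 13, 14, 2, 10, 1, 6, 8, 7, 4, 3, 5, 11, 0] = (0 12 5 10 4 2 13 11 3 14)(1 9 7 6)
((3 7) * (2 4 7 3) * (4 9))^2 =(2 4)(7 9) =[0, 1, 4, 3, 2, 5, 6, 9, 8, 7]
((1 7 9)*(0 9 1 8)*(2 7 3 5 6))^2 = [8, 5, 1, 6, 4, 2, 7, 3, 9, 0] = (0 8 9)(1 5 2)(3 6 7)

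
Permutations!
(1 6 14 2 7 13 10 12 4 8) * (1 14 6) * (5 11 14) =(2 7 13 10 12 4 8 5 11 14) =[0, 1, 7, 3, 8, 11, 6, 13, 5, 9, 12, 14, 4, 10, 2]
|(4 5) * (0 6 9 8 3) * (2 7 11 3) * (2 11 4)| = 12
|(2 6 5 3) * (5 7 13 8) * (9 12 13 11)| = |(2 6 7 11 9 12 13 8 5 3)| = 10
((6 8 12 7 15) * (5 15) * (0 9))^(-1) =(0 9)(5 7 12 8 6 15) =[9, 1, 2, 3, 4, 7, 15, 12, 6, 0, 10, 11, 8, 13, 14, 5]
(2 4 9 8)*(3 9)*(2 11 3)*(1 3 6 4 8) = (1 3 9)(2 8 11 6 4) = [0, 3, 8, 9, 2, 5, 4, 7, 11, 1, 10, 6]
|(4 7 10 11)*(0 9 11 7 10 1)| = 7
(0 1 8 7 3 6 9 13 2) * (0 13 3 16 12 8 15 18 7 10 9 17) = (0 1 15 18 7 16 12 8 10 9 3 6 17)(2 13) = [1, 15, 13, 6, 4, 5, 17, 16, 10, 3, 9, 11, 8, 2, 14, 18, 12, 0, 7]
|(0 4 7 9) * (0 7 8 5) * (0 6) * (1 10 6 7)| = |(0 4 8 5 7 9 1 10 6)| = 9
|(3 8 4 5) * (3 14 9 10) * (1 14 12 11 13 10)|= 24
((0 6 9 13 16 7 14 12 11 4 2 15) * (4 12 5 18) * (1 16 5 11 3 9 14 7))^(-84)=(0 13 6 5 14 18 11 4 12 2 3 15 9)=[13, 1, 3, 15, 12, 14, 5, 7, 8, 0, 10, 4, 2, 6, 18, 9, 16, 17, 11]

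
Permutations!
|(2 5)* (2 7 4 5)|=|(4 5 7)|=3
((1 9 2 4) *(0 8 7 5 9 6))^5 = [2, 5, 8, 3, 7, 6, 9, 1, 4, 0] = (0 2 8 4 7 1 5 6 9)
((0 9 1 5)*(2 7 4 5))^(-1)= [5, 9, 1, 3, 7, 4, 6, 2, 8, 0]= (0 5 4 7 2 1 9)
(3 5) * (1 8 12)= [0, 8, 2, 5, 4, 3, 6, 7, 12, 9, 10, 11, 1]= (1 8 12)(3 5)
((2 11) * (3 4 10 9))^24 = [0, 1, 2, 3, 4, 5, 6, 7, 8, 9, 10, 11] = (11)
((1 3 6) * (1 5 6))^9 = (1 3)(5 6) = [0, 3, 2, 1, 4, 6, 5]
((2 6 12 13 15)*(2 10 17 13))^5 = (2 12 6)(10 17 13 15) = [0, 1, 12, 3, 4, 5, 2, 7, 8, 9, 17, 11, 6, 15, 14, 10, 16, 13]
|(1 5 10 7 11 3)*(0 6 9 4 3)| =|(0 6 9 4 3 1 5 10 7 11)| =10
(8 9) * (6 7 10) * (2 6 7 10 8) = (2 6 10 7 8 9) = [0, 1, 6, 3, 4, 5, 10, 8, 9, 2, 7]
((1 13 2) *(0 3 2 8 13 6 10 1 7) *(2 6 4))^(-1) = [7, 10, 4, 0, 1, 5, 3, 2, 13, 9, 6, 11, 12, 8] = (0 7 2 4 1 10 6 3)(8 13)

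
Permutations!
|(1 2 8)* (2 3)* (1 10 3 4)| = 4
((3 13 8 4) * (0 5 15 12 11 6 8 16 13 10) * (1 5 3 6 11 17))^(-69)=[0, 5, 2, 3, 4, 15, 6, 7, 8, 9, 10, 11, 17, 16, 14, 12, 13, 1]=(1 5 15 12 17)(13 16)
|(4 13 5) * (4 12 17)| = 5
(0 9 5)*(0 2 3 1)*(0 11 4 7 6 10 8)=(0 9 5 2 3 1 11 4 7 6 10 8)=[9, 11, 3, 1, 7, 2, 10, 6, 0, 5, 8, 4]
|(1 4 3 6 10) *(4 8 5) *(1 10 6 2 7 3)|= 12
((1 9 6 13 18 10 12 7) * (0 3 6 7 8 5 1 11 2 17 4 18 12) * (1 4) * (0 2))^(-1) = [11, 17, 10, 0, 5, 8, 3, 9, 12, 1, 18, 7, 13, 6, 14, 15, 16, 2, 4] = (0 11 7 9 1 17 2 10 18 4 5 8 12 13 6 3)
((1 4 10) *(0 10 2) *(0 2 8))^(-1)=[8, 10, 2, 3, 1, 5, 6, 7, 4, 9, 0]=(0 8 4 1 10)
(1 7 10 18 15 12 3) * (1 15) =(1 7 10 18)(3 15 12) =[0, 7, 2, 15, 4, 5, 6, 10, 8, 9, 18, 11, 3, 13, 14, 12, 16, 17, 1]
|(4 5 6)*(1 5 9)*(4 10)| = |(1 5 6 10 4 9)| = 6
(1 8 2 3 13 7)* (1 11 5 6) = (1 8 2 3 13 7 11 5 6) = [0, 8, 3, 13, 4, 6, 1, 11, 2, 9, 10, 5, 12, 7]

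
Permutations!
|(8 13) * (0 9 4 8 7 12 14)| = |(0 9 4 8 13 7 12 14)| = 8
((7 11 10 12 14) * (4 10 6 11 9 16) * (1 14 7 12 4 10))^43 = (1 7 10 14 9 4 12 16)(6 11) = [0, 7, 2, 3, 12, 5, 11, 10, 8, 4, 14, 6, 16, 13, 9, 15, 1]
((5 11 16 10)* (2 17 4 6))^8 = [0, 1, 2, 3, 4, 5, 6, 7, 8, 9, 10, 11, 12, 13, 14, 15, 16, 17] = (17)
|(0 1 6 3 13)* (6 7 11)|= 7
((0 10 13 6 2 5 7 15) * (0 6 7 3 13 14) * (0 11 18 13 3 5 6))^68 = (0 18)(7 14)(10 13)(11 15) = [18, 1, 2, 3, 4, 5, 6, 14, 8, 9, 13, 15, 12, 10, 7, 11, 16, 17, 0]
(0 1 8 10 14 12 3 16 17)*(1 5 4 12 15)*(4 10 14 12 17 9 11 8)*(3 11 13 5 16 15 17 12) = [16, 4, 2, 15, 12, 10, 6, 7, 14, 13, 3, 8, 11, 5, 17, 1, 9, 0] = (0 16 9 13 5 10 3 15 1 4 12 11 8 14 17)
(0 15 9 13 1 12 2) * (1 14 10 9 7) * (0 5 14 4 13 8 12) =[15, 0, 5, 3, 13, 14, 6, 1, 12, 8, 9, 11, 2, 4, 10, 7] =(0 15 7 1)(2 5 14 10 9 8 12)(4 13)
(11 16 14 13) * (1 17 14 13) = (1 17 14)(11 16 13) = [0, 17, 2, 3, 4, 5, 6, 7, 8, 9, 10, 16, 12, 11, 1, 15, 13, 14]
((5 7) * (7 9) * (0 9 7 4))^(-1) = [4, 1, 2, 3, 9, 7, 6, 5, 8, 0] = (0 4 9)(5 7)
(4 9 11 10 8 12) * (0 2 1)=(0 2 1)(4 9 11 10 8 12)=[2, 0, 1, 3, 9, 5, 6, 7, 12, 11, 8, 10, 4]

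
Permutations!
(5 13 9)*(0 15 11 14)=[15, 1, 2, 3, 4, 13, 6, 7, 8, 5, 10, 14, 12, 9, 0, 11]=(0 15 11 14)(5 13 9)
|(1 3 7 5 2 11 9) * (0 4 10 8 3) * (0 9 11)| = |(11)(0 4 10 8 3 7 5 2)(1 9)| = 8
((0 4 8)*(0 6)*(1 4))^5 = (8) = [0, 1, 2, 3, 4, 5, 6, 7, 8]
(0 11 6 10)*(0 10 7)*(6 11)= [6, 1, 2, 3, 4, 5, 7, 0, 8, 9, 10, 11]= (11)(0 6 7)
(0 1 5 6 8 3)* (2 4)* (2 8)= (0 1 5 6 2 4 8 3)= [1, 5, 4, 0, 8, 6, 2, 7, 3]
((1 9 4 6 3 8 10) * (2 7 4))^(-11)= (1 8 6 7 9 10 3 4 2)= [0, 8, 1, 4, 2, 5, 7, 9, 6, 10, 3]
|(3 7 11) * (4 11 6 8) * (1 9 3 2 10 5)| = 11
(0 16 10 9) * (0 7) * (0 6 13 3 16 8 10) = (0 8 10 9 7 6 13 3 16) = [8, 1, 2, 16, 4, 5, 13, 6, 10, 7, 9, 11, 12, 3, 14, 15, 0]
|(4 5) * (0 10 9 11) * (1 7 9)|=6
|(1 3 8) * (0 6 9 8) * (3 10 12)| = 8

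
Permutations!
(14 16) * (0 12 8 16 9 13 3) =(0 12 8 16 14 9 13 3) =[12, 1, 2, 0, 4, 5, 6, 7, 16, 13, 10, 11, 8, 3, 9, 15, 14]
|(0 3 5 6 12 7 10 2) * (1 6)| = 9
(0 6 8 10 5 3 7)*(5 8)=(0 6 5 3 7)(8 10)=[6, 1, 2, 7, 4, 3, 5, 0, 10, 9, 8]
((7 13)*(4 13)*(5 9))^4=[0, 1, 2, 3, 13, 5, 6, 4, 8, 9, 10, 11, 12, 7]=(4 13 7)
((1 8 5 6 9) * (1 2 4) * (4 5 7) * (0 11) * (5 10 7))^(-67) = (0 11)(1 2 8 10 5 7 6 4 9) = [11, 2, 8, 3, 9, 7, 4, 6, 10, 1, 5, 0]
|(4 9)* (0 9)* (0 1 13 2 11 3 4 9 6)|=6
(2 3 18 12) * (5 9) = (2 3 18 12)(5 9) = [0, 1, 3, 18, 4, 9, 6, 7, 8, 5, 10, 11, 2, 13, 14, 15, 16, 17, 12]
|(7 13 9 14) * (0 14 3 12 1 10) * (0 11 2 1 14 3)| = |(0 3 12 14 7 13 9)(1 10 11 2)| = 28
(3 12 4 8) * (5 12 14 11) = (3 14 11 5 12 4 8) = [0, 1, 2, 14, 8, 12, 6, 7, 3, 9, 10, 5, 4, 13, 11]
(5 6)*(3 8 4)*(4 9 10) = (3 8 9 10 4)(5 6) = [0, 1, 2, 8, 3, 6, 5, 7, 9, 10, 4]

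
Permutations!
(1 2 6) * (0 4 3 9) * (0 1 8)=(0 4 3 9 1 2 6 8)=[4, 2, 6, 9, 3, 5, 8, 7, 0, 1]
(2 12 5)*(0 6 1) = [6, 0, 12, 3, 4, 2, 1, 7, 8, 9, 10, 11, 5] = (0 6 1)(2 12 5)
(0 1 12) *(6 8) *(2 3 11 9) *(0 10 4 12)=(0 1)(2 3 11 9)(4 12 10)(6 8)=[1, 0, 3, 11, 12, 5, 8, 7, 6, 2, 4, 9, 10]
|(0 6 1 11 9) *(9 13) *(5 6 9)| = |(0 9)(1 11 13 5 6)| = 10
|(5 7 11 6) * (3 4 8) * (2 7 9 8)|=|(2 7 11 6 5 9 8 3 4)|=9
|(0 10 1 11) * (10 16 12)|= 6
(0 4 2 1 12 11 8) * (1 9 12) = (0 4 2 9 12 11 8) = [4, 1, 9, 3, 2, 5, 6, 7, 0, 12, 10, 8, 11]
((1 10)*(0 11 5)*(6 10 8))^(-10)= (0 5 11)(1 6)(8 10)= [5, 6, 2, 3, 4, 11, 1, 7, 10, 9, 8, 0]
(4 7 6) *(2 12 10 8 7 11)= (2 12 10 8 7 6 4 11)= [0, 1, 12, 3, 11, 5, 4, 6, 7, 9, 8, 2, 10]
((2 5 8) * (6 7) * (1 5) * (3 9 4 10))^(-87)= (1 5 8 2)(3 9 4 10)(6 7)= [0, 5, 1, 9, 10, 8, 7, 6, 2, 4, 3]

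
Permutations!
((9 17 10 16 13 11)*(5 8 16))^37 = (5 9 16 10 11 8 17 13) = [0, 1, 2, 3, 4, 9, 6, 7, 17, 16, 11, 8, 12, 5, 14, 15, 10, 13]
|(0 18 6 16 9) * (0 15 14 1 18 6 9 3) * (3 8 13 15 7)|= 12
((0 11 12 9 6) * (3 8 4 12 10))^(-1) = (0 6 9 12 4 8 3 10 11) = [6, 1, 2, 10, 8, 5, 9, 7, 3, 12, 11, 0, 4]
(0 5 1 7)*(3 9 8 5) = (0 3 9 8 5 1 7) = [3, 7, 2, 9, 4, 1, 6, 0, 5, 8]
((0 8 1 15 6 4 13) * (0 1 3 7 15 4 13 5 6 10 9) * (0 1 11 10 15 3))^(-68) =[0, 13, 2, 3, 11, 10, 9, 7, 8, 6, 5, 4, 12, 1, 14, 15] =(15)(1 13)(4 11)(5 10)(6 9)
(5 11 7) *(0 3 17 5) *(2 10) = (0 3 17 5 11 7)(2 10) = [3, 1, 10, 17, 4, 11, 6, 0, 8, 9, 2, 7, 12, 13, 14, 15, 16, 5]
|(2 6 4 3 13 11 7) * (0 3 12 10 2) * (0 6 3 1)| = |(0 1)(2 3 13 11 7 6 4 12 10)| = 18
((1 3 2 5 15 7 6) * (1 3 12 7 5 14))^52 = (15)(1 6 14 7 2 12 3) = [0, 6, 12, 1, 4, 5, 14, 2, 8, 9, 10, 11, 3, 13, 7, 15]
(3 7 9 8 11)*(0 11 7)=[11, 1, 2, 0, 4, 5, 6, 9, 7, 8, 10, 3]=(0 11 3)(7 9 8)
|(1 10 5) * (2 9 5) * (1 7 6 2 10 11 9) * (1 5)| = 12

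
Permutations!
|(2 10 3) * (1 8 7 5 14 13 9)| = |(1 8 7 5 14 13 9)(2 10 3)| = 21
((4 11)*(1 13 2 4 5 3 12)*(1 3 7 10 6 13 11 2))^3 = (1 7 13 5 6 11 10)(2 4)(3 12) = [0, 7, 4, 12, 2, 6, 11, 13, 8, 9, 1, 10, 3, 5]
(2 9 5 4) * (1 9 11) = (1 9 5 4 2 11) = [0, 9, 11, 3, 2, 4, 6, 7, 8, 5, 10, 1]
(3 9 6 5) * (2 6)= (2 6 5 3 9)= [0, 1, 6, 9, 4, 3, 5, 7, 8, 2]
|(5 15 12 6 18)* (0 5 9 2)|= 8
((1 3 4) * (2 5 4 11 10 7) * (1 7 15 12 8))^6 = (1 8 12 15 10 11 3)(2 4)(5 7) = [0, 8, 4, 1, 2, 7, 6, 5, 12, 9, 11, 3, 15, 13, 14, 10]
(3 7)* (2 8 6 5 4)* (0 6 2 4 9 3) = [6, 1, 8, 7, 4, 9, 5, 0, 2, 3] = (0 6 5 9 3 7)(2 8)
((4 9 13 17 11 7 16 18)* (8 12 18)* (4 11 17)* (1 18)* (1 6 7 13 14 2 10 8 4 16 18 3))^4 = (2 6 13 14 12 11 9 8 18 4 10 7 16) = [0, 1, 6, 3, 10, 5, 13, 16, 18, 8, 7, 9, 11, 14, 12, 15, 2, 17, 4]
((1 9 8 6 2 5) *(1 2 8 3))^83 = (1 3 9)(2 5)(6 8) = [0, 3, 5, 9, 4, 2, 8, 7, 6, 1]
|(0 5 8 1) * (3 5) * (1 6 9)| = 7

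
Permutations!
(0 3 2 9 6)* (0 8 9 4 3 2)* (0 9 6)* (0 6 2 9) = (0 9 6 8 2 4 3) = [9, 1, 4, 0, 3, 5, 8, 7, 2, 6]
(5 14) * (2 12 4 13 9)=(2 12 4 13 9)(5 14)=[0, 1, 12, 3, 13, 14, 6, 7, 8, 2, 10, 11, 4, 9, 5]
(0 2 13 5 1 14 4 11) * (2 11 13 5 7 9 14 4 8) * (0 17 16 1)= (0 11 17 16 1 4 13 7 9 14 8 2 5)= [11, 4, 5, 3, 13, 0, 6, 9, 2, 14, 10, 17, 12, 7, 8, 15, 1, 16]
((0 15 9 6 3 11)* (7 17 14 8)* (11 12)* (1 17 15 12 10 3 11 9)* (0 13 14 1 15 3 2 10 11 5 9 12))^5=(1 17)(2 10)(3 7 8 14 13 11)(5 6 9)=[0, 17, 10, 7, 4, 6, 9, 8, 14, 5, 2, 3, 12, 11, 13, 15, 16, 1]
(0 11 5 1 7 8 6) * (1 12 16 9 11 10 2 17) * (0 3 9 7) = (0 10 2 17 1)(3 9 11 5 12 16 7 8 6) = [10, 0, 17, 9, 4, 12, 3, 8, 6, 11, 2, 5, 16, 13, 14, 15, 7, 1]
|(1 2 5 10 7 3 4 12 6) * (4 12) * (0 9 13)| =24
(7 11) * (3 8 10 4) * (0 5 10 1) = (0 5 10 4 3 8 1)(7 11) = [5, 0, 2, 8, 3, 10, 6, 11, 1, 9, 4, 7]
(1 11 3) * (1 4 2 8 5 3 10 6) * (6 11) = (1 6)(2 8 5 3 4)(10 11) = [0, 6, 8, 4, 2, 3, 1, 7, 5, 9, 11, 10]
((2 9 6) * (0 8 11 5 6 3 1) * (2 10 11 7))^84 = [0, 1, 2, 3, 4, 5, 6, 7, 8, 9, 10, 11] = (11)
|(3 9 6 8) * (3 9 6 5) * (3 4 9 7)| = 12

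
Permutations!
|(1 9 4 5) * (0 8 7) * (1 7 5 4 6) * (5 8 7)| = 6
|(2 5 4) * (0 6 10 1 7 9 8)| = 21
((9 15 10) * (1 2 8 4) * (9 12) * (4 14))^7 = (1 8 4 2 14)(9 12 10 15) = [0, 8, 14, 3, 2, 5, 6, 7, 4, 12, 15, 11, 10, 13, 1, 9]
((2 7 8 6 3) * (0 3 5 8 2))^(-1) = [3, 1, 7, 0, 4, 6, 8, 2, 5] = (0 3)(2 7)(5 6 8)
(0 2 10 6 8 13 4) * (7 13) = [2, 1, 10, 3, 0, 5, 8, 13, 7, 9, 6, 11, 12, 4] = (0 2 10 6 8 7 13 4)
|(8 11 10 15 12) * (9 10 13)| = 7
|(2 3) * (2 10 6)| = 4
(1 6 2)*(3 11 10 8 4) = (1 6 2)(3 11 10 8 4) = [0, 6, 1, 11, 3, 5, 2, 7, 4, 9, 8, 10]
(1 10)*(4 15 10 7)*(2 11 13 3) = (1 7 4 15 10)(2 11 13 3) = [0, 7, 11, 2, 15, 5, 6, 4, 8, 9, 1, 13, 12, 3, 14, 10]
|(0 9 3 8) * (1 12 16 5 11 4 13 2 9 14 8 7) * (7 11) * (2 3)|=60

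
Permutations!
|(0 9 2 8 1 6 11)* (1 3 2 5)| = 6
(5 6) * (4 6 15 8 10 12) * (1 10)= (1 10 12 4 6 5 15 8)= [0, 10, 2, 3, 6, 15, 5, 7, 1, 9, 12, 11, 4, 13, 14, 8]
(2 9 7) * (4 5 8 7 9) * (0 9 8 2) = [9, 1, 4, 3, 5, 2, 6, 0, 7, 8] = (0 9 8 7)(2 4 5)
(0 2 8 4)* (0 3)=(0 2 8 4 3)=[2, 1, 8, 0, 3, 5, 6, 7, 4]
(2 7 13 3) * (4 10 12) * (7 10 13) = [0, 1, 10, 2, 13, 5, 6, 7, 8, 9, 12, 11, 4, 3] = (2 10 12 4 13 3)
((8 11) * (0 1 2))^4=(11)(0 1 2)=[1, 2, 0, 3, 4, 5, 6, 7, 8, 9, 10, 11]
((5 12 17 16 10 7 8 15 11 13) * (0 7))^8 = (0 17 13 8 10 12 11 7 16 5 15) = [17, 1, 2, 3, 4, 15, 6, 16, 10, 9, 12, 7, 11, 8, 14, 0, 5, 13]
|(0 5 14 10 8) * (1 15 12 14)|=8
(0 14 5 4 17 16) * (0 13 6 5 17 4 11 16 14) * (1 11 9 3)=(1 11 16 13 6 5 9 3)(14 17)=[0, 11, 2, 1, 4, 9, 5, 7, 8, 3, 10, 16, 12, 6, 17, 15, 13, 14]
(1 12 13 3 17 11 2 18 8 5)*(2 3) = (1 12 13 2 18 8 5)(3 17 11) = [0, 12, 18, 17, 4, 1, 6, 7, 5, 9, 10, 3, 13, 2, 14, 15, 16, 11, 8]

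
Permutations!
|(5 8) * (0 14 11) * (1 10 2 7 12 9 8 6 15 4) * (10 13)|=12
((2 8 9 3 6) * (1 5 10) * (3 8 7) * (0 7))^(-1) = (0 2 6 3 7)(1 10 5)(8 9) = [2, 10, 6, 7, 4, 1, 3, 0, 9, 8, 5]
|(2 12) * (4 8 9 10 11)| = |(2 12)(4 8 9 10 11)| = 10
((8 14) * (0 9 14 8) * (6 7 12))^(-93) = (14) = [0, 1, 2, 3, 4, 5, 6, 7, 8, 9, 10, 11, 12, 13, 14]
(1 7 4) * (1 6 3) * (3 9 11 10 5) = (1 7 4 6 9 11 10 5 3) = [0, 7, 2, 1, 6, 3, 9, 4, 8, 11, 5, 10]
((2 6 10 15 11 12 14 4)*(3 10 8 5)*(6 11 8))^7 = (2 12 4 11 14)(3 15 5 10 8) = [0, 1, 12, 15, 11, 10, 6, 7, 3, 9, 8, 14, 4, 13, 2, 5]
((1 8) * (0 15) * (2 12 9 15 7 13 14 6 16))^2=[13, 1, 9, 3, 4, 5, 2, 14, 8, 0, 10, 11, 15, 6, 16, 7, 12]=(0 13 6 2 9)(7 14 16 12 15)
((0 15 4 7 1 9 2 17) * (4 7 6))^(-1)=[17, 7, 9, 3, 6, 5, 4, 15, 8, 1, 10, 11, 12, 13, 14, 0, 16, 2]=(0 17 2 9 1 7 15)(4 6)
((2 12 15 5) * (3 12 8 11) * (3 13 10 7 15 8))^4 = [0, 1, 11, 13, 4, 8, 6, 3, 7, 9, 2, 15, 10, 5, 14, 12] = (2 11 15 12 10)(3 13 5 8 7)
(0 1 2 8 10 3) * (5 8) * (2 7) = (0 1 7 2 5 8 10 3) = [1, 7, 5, 0, 4, 8, 6, 2, 10, 9, 3]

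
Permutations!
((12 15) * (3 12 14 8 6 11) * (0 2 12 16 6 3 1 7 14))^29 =(0 2 12 15)(1 16 14 11 3 7 6 8) =[2, 16, 12, 7, 4, 5, 8, 6, 1, 9, 10, 3, 15, 13, 11, 0, 14]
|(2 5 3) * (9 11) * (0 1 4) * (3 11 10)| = 6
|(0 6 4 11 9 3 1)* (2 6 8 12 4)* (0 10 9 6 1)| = 11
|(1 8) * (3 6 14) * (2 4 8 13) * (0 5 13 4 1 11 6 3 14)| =9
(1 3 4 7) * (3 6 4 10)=[0, 6, 2, 10, 7, 5, 4, 1, 8, 9, 3]=(1 6 4 7)(3 10)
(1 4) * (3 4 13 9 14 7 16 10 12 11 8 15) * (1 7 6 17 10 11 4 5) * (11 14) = [0, 13, 2, 5, 7, 1, 17, 16, 15, 11, 12, 8, 4, 9, 6, 3, 14, 10] = (1 13 9 11 8 15 3 5)(4 7 16 14 6 17 10 12)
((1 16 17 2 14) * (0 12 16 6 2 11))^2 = (0 16 11 12 17)(1 2)(6 14) = [16, 2, 1, 3, 4, 5, 14, 7, 8, 9, 10, 12, 17, 13, 6, 15, 11, 0]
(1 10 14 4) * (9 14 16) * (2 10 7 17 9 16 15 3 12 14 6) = [0, 7, 10, 12, 1, 5, 2, 17, 8, 6, 15, 11, 14, 13, 4, 3, 16, 9] = (1 7 17 9 6 2 10 15 3 12 14 4)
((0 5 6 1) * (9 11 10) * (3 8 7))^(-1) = (0 1 6 5)(3 7 8)(9 10 11) = [1, 6, 2, 7, 4, 0, 5, 8, 3, 10, 11, 9]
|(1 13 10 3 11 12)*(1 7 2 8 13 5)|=|(1 5)(2 8 13 10 3 11 12 7)|=8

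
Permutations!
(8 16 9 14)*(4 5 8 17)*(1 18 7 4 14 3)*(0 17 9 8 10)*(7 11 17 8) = (0 8 16 7 4 5 10)(1 18 11 17 14 9 3) = [8, 18, 2, 1, 5, 10, 6, 4, 16, 3, 0, 17, 12, 13, 9, 15, 7, 14, 11]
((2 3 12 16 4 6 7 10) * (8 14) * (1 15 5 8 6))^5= (1 6 12 5 10 4 14 3 15 7 16 8 2)= [0, 6, 1, 15, 14, 10, 12, 16, 2, 9, 4, 11, 5, 13, 3, 7, 8]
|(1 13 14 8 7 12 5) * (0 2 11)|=21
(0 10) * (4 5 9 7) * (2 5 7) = (0 10)(2 5 9)(4 7) = [10, 1, 5, 3, 7, 9, 6, 4, 8, 2, 0]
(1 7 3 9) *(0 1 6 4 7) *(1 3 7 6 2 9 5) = (0 3 5 1)(2 9)(4 6) = [3, 0, 9, 5, 6, 1, 4, 7, 8, 2]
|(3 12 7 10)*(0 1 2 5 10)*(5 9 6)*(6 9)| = |(0 1 2 6 5 10 3 12 7)| = 9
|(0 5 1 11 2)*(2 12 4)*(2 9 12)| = 15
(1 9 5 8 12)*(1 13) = [0, 9, 2, 3, 4, 8, 6, 7, 12, 5, 10, 11, 13, 1] = (1 9 5 8 12 13)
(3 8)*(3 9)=(3 8 9)=[0, 1, 2, 8, 4, 5, 6, 7, 9, 3]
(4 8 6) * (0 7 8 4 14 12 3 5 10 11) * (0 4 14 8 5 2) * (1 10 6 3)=(0 7 5 6 8 3 2)(1 10 11 4 14 12)=[7, 10, 0, 2, 14, 6, 8, 5, 3, 9, 11, 4, 1, 13, 12]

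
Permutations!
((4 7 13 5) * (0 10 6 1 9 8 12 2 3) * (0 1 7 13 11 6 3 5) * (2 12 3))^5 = [13, 9, 10, 1, 5, 2, 11, 6, 3, 8, 0, 7, 12, 4] = (0 13 4 5 2 10)(1 9 8 3)(6 11 7)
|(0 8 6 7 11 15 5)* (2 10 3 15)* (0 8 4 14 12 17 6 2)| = |(0 4 14 12 17 6 7 11)(2 10 3 15 5 8)| = 24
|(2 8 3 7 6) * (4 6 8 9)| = |(2 9 4 6)(3 7 8)| = 12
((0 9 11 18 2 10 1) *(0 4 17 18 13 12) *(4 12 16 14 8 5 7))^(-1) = (0 12 1 10 2 18 17 4 7 5 8 14 16 13 11 9) = [12, 10, 18, 3, 7, 8, 6, 5, 14, 0, 2, 9, 1, 11, 16, 15, 13, 4, 17]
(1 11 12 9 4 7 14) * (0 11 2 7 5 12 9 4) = (0 11 9)(1 2 7 14)(4 5 12) = [11, 2, 7, 3, 5, 12, 6, 14, 8, 0, 10, 9, 4, 13, 1]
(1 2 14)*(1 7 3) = (1 2 14 7 3) = [0, 2, 14, 1, 4, 5, 6, 3, 8, 9, 10, 11, 12, 13, 7]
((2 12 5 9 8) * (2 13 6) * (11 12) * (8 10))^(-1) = (2 6 13 8 10 9 5 12 11) = [0, 1, 6, 3, 4, 12, 13, 7, 10, 5, 9, 2, 11, 8]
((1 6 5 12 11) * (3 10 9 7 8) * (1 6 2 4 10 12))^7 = [0, 3, 12, 4, 11, 8, 7, 1, 2, 5, 6, 9, 10] = (1 3 4 11 9 5 8 2 12 10 6 7)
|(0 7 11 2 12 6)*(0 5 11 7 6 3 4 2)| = 4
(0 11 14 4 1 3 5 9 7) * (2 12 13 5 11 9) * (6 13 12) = (0 9 7)(1 3 11 14 4)(2 6 13 5) = [9, 3, 6, 11, 1, 2, 13, 0, 8, 7, 10, 14, 12, 5, 4]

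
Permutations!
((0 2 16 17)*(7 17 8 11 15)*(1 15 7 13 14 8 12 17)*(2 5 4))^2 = (0 4 16 17 5 2 12)(1 13 8 7 15 14 11) = [4, 13, 12, 3, 16, 2, 6, 15, 7, 9, 10, 1, 0, 8, 11, 14, 17, 5]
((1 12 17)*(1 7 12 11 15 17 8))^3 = [0, 17, 2, 3, 4, 5, 6, 1, 15, 9, 10, 7, 11, 13, 14, 12, 16, 8] = (1 17 8 15 12 11 7)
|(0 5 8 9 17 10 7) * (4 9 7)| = 4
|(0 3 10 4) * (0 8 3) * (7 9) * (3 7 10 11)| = |(3 11)(4 8 7 9 10)| = 10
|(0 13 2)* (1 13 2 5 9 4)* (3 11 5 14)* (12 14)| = |(0 2)(1 13 12 14 3 11 5 9 4)| = 18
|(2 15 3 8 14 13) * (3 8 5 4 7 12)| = |(2 15 8 14 13)(3 5 4 7 12)| = 5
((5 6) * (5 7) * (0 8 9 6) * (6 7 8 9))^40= (9)= [0, 1, 2, 3, 4, 5, 6, 7, 8, 9]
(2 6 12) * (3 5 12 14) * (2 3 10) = [0, 1, 6, 5, 4, 12, 14, 7, 8, 9, 2, 11, 3, 13, 10] = (2 6 14 10)(3 5 12)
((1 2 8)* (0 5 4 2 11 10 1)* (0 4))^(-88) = (1 10 11)(2 4 8) = [0, 10, 4, 3, 8, 5, 6, 7, 2, 9, 11, 1]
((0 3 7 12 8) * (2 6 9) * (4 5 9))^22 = [7, 1, 4, 12, 9, 2, 5, 8, 3, 6, 10, 11, 0] = (0 7 8 3 12)(2 4 9 6 5)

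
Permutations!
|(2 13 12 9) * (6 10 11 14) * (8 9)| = |(2 13 12 8 9)(6 10 11 14)| = 20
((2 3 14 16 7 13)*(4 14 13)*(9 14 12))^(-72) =(16) =[0, 1, 2, 3, 4, 5, 6, 7, 8, 9, 10, 11, 12, 13, 14, 15, 16]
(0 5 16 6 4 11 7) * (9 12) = (0 5 16 6 4 11 7)(9 12) = [5, 1, 2, 3, 11, 16, 4, 0, 8, 12, 10, 7, 9, 13, 14, 15, 6]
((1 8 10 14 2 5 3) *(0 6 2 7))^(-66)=(0 3 14 2 8)(1 7 5 10 6)=[3, 7, 8, 14, 4, 10, 1, 5, 0, 9, 6, 11, 12, 13, 2]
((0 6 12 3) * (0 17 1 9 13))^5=[1, 12, 2, 0, 4, 5, 9, 7, 8, 3, 10, 11, 13, 17, 14, 15, 16, 6]=(0 1 12 13 17 6 9 3)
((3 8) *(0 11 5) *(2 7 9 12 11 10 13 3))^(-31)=(0 13 8 7 12 5 10 3 2 9 11)=[13, 1, 9, 2, 4, 10, 6, 12, 7, 11, 3, 0, 5, 8]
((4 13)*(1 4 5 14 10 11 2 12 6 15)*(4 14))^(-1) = (1 15 6 12 2 11 10 14)(4 5 13) = [0, 15, 11, 3, 5, 13, 12, 7, 8, 9, 14, 10, 2, 4, 1, 6]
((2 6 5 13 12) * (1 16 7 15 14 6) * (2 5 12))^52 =(1 7 14 12 13)(2 16 15 6 5) =[0, 7, 16, 3, 4, 2, 5, 14, 8, 9, 10, 11, 13, 1, 12, 6, 15]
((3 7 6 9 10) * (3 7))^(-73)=(6 7 10 9)=[0, 1, 2, 3, 4, 5, 7, 10, 8, 6, 9]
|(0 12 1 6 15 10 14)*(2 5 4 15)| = |(0 12 1 6 2 5 4 15 10 14)| = 10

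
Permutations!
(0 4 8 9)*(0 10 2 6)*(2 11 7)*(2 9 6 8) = (0 4 2 8 6)(7 9 10 11) = [4, 1, 8, 3, 2, 5, 0, 9, 6, 10, 11, 7]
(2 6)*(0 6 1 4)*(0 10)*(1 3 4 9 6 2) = (0 2 3 4 10)(1 9 6) = [2, 9, 3, 4, 10, 5, 1, 7, 8, 6, 0]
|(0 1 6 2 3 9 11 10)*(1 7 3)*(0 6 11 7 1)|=|(0 1 11 10 6 2)(3 9 7)|=6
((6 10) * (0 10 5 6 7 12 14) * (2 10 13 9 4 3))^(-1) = (0 14 12 7 10 2 3 4 9 13)(5 6) = [14, 1, 3, 4, 9, 6, 5, 10, 8, 13, 2, 11, 7, 0, 12]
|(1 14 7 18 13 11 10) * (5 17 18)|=9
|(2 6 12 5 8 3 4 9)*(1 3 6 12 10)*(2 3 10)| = 30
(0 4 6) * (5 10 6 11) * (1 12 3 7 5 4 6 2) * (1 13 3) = (0 6)(1 12)(2 13 3 7 5 10)(4 11) = [6, 12, 13, 7, 11, 10, 0, 5, 8, 9, 2, 4, 1, 3]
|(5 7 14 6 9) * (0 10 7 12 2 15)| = 10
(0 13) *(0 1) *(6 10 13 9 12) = [9, 0, 2, 3, 4, 5, 10, 7, 8, 12, 13, 11, 6, 1] = (0 9 12 6 10 13 1)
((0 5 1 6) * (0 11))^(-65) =(11) =[0, 1, 2, 3, 4, 5, 6, 7, 8, 9, 10, 11]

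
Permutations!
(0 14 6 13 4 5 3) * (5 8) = (0 14 6 13 4 8 5 3) = [14, 1, 2, 0, 8, 3, 13, 7, 5, 9, 10, 11, 12, 4, 6]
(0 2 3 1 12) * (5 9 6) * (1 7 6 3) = (0 2 1 12)(3 7 6 5 9) = [2, 12, 1, 7, 4, 9, 5, 6, 8, 3, 10, 11, 0]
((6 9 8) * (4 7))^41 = (4 7)(6 8 9) = [0, 1, 2, 3, 7, 5, 8, 4, 9, 6]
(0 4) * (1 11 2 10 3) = (0 4)(1 11 2 10 3) = [4, 11, 10, 1, 0, 5, 6, 7, 8, 9, 3, 2]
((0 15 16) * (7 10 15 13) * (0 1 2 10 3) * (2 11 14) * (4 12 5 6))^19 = [3, 15, 11, 7, 6, 12, 5, 13, 8, 9, 14, 16, 4, 0, 1, 2, 10] = (0 3 7 13)(1 15 2 11 16 10 14)(4 6 5 12)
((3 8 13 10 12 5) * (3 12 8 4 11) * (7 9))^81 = [0, 1, 2, 3, 4, 12, 6, 9, 8, 7, 10, 11, 5, 13] = (13)(5 12)(7 9)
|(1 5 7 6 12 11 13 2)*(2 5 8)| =6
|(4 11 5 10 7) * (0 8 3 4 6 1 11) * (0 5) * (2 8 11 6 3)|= |(0 11)(1 6)(2 8)(3 4 5 10 7)|= 10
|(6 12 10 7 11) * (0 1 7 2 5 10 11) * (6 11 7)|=|(0 1 6 12 7)(2 5 10)|=15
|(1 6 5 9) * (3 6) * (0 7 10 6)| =8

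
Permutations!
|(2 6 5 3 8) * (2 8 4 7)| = |(8)(2 6 5 3 4 7)| = 6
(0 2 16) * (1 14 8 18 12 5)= (0 2 16)(1 14 8 18 12 5)= [2, 14, 16, 3, 4, 1, 6, 7, 18, 9, 10, 11, 5, 13, 8, 15, 0, 17, 12]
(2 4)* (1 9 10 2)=(1 9 10 2 4)=[0, 9, 4, 3, 1, 5, 6, 7, 8, 10, 2]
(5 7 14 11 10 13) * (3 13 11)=(3 13 5 7 14)(10 11)=[0, 1, 2, 13, 4, 7, 6, 14, 8, 9, 11, 10, 12, 5, 3]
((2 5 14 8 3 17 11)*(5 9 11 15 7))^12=(3 14 7 17 8 5 15)=[0, 1, 2, 14, 4, 15, 6, 17, 5, 9, 10, 11, 12, 13, 7, 3, 16, 8]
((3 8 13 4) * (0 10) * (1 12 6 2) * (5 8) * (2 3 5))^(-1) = (0 10)(1 2 3 6 12)(4 13 8 5) = [10, 2, 3, 6, 13, 4, 12, 7, 5, 9, 0, 11, 1, 8]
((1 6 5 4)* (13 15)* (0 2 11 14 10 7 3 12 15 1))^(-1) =[4, 13, 0, 7, 5, 6, 1, 10, 8, 9, 14, 2, 3, 15, 11, 12] =(0 4 5 6 1 13 15 12 3 7 10 14 11 2)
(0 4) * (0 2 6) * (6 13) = (0 4 2 13 6) = [4, 1, 13, 3, 2, 5, 0, 7, 8, 9, 10, 11, 12, 6]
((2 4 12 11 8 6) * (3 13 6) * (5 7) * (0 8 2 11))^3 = (0 13 2)(3 11 12)(4 8 6)(5 7) = [13, 1, 0, 11, 8, 7, 4, 5, 6, 9, 10, 12, 3, 2]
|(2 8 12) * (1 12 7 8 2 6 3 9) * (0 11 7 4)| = 5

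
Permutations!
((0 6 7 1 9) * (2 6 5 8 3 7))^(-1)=[9, 7, 6, 8, 4, 0, 2, 3, 5, 1]=(0 9 1 7 3 8 5)(2 6)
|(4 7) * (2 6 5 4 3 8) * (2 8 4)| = 3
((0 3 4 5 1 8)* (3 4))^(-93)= (0 5 8 4 1)= [5, 0, 2, 3, 1, 8, 6, 7, 4]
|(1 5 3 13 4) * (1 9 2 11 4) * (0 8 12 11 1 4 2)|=11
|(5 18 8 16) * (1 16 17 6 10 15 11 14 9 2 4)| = |(1 16 5 18 8 17 6 10 15 11 14 9 2 4)| = 14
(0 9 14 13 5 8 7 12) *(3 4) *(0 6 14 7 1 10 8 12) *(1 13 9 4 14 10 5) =(0 4 3 14 9 7)(1 5 12 6 10 8 13) =[4, 5, 2, 14, 3, 12, 10, 0, 13, 7, 8, 11, 6, 1, 9]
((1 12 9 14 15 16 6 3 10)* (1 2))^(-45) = (1 16)(2 15)(3 9)(6 12)(10 14) = [0, 16, 15, 9, 4, 5, 12, 7, 8, 3, 14, 11, 6, 13, 10, 2, 1]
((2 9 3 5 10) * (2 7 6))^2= [0, 1, 3, 10, 4, 7, 9, 2, 8, 5, 6]= (2 3 10 6 9 5 7)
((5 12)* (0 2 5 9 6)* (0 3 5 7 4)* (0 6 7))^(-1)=[2, 1, 0, 6, 7, 3, 4, 9, 8, 12, 10, 11, 5]=(0 2)(3 6 4 7 9 12 5)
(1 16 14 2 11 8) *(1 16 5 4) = [0, 5, 11, 3, 1, 4, 6, 7, 16, 9, 10, 8, 12, 13, 2, 15, 14] = (1 5 4)(2 11 8 16 14)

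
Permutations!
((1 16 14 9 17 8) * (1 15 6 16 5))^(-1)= [0, 5, 2, 3, 4, 1, 15, 7, 17, 14, 10, 11, 12, 13, 16, 8, 6, 9]= (1 5)(6 15 8 17 9 14 16)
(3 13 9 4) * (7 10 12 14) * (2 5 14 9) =[0, 1, 5, 13, 3, 14, 6, 10, 8, 4, 12, 11, 9, 2, 7] =(2 5 14 7 10 12 9 4 3 13)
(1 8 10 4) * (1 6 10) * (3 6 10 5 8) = (1 3 6 5 8)(4 10) = [0, 3, 2, 6, 10, 8, 5, 7, 1, 9, 4]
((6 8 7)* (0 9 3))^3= (9)= [0, 1, 2, 3, 4, 5, 6, 7, 8, 9]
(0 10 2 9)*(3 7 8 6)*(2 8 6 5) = (0 10 8 5 2 9)(3 7 6) = [10, 1, 9, 7, 4, 2, 3, 6, 5, 0, 8]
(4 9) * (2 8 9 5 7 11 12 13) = (2 8 9 4 5 7 11 12 13) = [0, 1, 8, 3, 5, 7, 6, 11, 9, 4, 10, 12, 13, 2]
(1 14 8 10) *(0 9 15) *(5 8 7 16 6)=(0 9 15)(1 14 7 16 6 5 8 10)=[9, 14, 2, 3, 4, 8, 5, 16, 10, 15, 1, 11, 12, 13, 7, 0, 6]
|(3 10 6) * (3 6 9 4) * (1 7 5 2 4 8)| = 9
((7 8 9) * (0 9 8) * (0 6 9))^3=(9)=[0, 1, 2, 3, 4, 5, 6, 7, 8, 9]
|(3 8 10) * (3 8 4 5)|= 6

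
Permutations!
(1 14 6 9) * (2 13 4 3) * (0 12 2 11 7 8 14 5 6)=(0 12 2 13 4 3 11 7 8 14)(1 5 6 9)=[12, 5, 13, 11, 3, 6, 9, 8, 14, 1, 10, 7, 2, 4, 0]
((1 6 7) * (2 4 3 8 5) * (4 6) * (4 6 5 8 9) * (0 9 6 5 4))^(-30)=[0, 6, 1, 2, 5, 7, 4, 3, 8, 9]=(9)(1 6 4 5 7 3 2)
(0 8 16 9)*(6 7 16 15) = (0 8 15 6 7 16 9) = [8, 1, 2, 3, 4, 5, 7, 16, 15, 0, 10, 11, 12, 13, 14, 6, 9]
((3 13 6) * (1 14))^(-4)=(14)(3 6 13)=[0, 1, 2, 6, 4, 5, 13, 7, 8, 9, 10, 11, 12, 3, 14]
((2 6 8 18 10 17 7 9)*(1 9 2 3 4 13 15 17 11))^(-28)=(18)=[0, 1, 2, 3, 4, 5, 6, 7, 8, 9, 10, 11, 12, 13, 14, 15, 16, 17, 18]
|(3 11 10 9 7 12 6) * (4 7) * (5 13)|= |(3 11 10 9 4 7 12 6)(5 13)|= 8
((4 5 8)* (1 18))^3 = (1 18) = [0, 18, 2, 3, 4, 5, 6, 7, 8, 9, 10, 11, 12, 13, 14, 15, 16, 17, 1]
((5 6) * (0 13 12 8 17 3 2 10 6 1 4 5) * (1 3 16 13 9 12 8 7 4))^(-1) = (0 6 10 2 3 5 4 7 12 9)(8 13 16 17) = [6, 1, 3, 5, 7, 4, 10, 12, 13, 0, 2, 11, 9, 16, 14, 15, 17, 8]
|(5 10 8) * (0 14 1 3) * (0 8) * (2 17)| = |(0 14 1 3 8 5 10)(2 17)| = 14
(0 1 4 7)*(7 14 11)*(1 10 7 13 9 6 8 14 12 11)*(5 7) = (0 10 5 7)(1 4 12 11 13 9 6 8 14) = [10, 4, 2, 3, 12, 7, 8, 0, 14, 6, 5, 13, 11, 9, 1]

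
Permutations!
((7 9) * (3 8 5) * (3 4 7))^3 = (3 4)(5 9)(7 8) = [0, 1, 2, 4, 3, 9, 6, 8, 7, 5]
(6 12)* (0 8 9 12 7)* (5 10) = (0 8 9 12 6 7)(5 10) = [8, 1, 2, 3, 4, 10, 7, 0, 9, 12, 5, 11, 6]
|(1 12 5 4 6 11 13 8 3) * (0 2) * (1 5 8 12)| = 8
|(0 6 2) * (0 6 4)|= |(0 4)(2 6)|= 2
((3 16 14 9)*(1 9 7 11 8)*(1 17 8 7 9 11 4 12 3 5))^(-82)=(17)(1 9 16 12 7)(3 4 11 5 14)=[0, 9, 2, 4, 11, 14, 6, 1, 8, 16, 10, 5, 7, 13, 3, 15, 12, 17]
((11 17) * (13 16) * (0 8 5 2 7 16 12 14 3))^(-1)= (0 3 14 12 13 16 7 2 5 8)(11 17)= [3, 1, 5, 14, 4, 8, 6, 2, 0, 9, 10, 17, 13, 16, 12, 15, 7, 11]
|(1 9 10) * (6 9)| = |(1 6 9 10)| = 4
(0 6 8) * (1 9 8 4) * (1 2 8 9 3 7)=(9)(0 6 4 2 8)(1 3 7)=[6, 3, 8, 7, 2, 5, 4, 1, 0, 9]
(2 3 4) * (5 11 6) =[0, 1, 3, 4, 2, 11, 5, 7, 8, 9, 10, 6] =(2 3 4)(5 11 6)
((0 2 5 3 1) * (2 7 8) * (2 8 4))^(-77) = (8) = [0, 1, 2, 3, 4, 5, 6, 7, 8]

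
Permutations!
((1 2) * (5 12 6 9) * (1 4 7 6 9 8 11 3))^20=(1 6)(2 8)(3 7)(4 11)(5 9 12)=[0, 6, 8, 7, 11, 9, 1, 3, 2, 12, 10, 4, 5]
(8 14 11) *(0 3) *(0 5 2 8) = [3, 1, 8, 5, 4, 2, 6, 7, 14, 9, 10, 0, 12, 13, 11] = (0 3 5 2 8 14 11)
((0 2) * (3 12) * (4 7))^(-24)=(12)=[0, 1, 2, 3, 4, 5, 6, 7, 8, 9, 10, 11, 12]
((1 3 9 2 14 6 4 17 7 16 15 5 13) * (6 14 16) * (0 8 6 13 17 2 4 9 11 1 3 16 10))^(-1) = [10, 11, 4, 13, 9, 15, 8, 17, 0, 6, 2, 3, 12, 7, 14, 16, 1, 5] = (0 10 2 4 9 6 8)(1 11 3 13 7 17 5 15 16)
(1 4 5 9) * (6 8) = (1 4 5 9)(6 8) = [0, 4, 2, 3, 5, 9, 8, 7, 6, 1]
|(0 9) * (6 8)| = |(0 9)(6 8)| = 2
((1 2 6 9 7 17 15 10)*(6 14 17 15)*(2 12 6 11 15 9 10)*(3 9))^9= (1 12 6 10)(2 15 11 17 14)= [0, 12, 15, 3, 4, 5, 10, 7, 8, 9, 1, 17, 6, 13, 2, 11, 16, 14]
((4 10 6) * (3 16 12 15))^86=(3 12)(4 6 10)(15 16)=[0, 1, 2, 12, 6, 5, 10, 7, 8, 9, 4, 11, 3, 13, 14, 16, 15]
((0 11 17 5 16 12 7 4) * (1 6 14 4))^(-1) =(0 4 14 6 1 7 12 16 5 17 11) =[4, 7, 2, 3, 14, 17, 1, 12, 8, 9, 10, 0, 16, 13, 6, 15, 5, 11]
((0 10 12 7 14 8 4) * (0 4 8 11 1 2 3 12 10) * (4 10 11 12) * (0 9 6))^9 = (14)(1 4)(2 10)(3 11) = [0, 4, 10, 11, 1, 5, 6, 7, 8, 9, 2, 3, 12, 13, 14]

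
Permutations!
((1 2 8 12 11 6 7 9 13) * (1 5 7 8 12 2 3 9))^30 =(13) =[0, 1, 2, 3, 4, 5, 6, 7, 8, 9, 10, 11, 12, 13]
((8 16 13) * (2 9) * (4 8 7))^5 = (16)(2 9) = [0, 1, 9, 3, 4, 5, 6, 7, 8, 2, 10, 11, 12, 13, 14, 15, 16]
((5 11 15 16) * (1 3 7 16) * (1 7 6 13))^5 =(16)(1 3 6 13) =[0, 3, 2, 6, 4, 5, 13, 7, 8, 9, 10, 11, 12, 1, 14, 15, 16]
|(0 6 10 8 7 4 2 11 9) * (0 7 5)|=5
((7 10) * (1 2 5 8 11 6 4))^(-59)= (1 11 2 6 5 4 8)(7 10)= [0, 11, 6, 3, 8, 4, 5, 10, 1, 9, 7, 2]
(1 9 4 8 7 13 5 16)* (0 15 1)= [15, 9, 2, 3, 8, 16, 6, 13, 7, 4, 10, 11, 12, 5, 14, 1, 0]= (0 15 1 9 4 8 7 13 5 16)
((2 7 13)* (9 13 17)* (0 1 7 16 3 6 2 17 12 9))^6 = (0 17 13 9 12 7 1)(2 3)(6 16) = [17, 0, 3, 2, 4, 5, 16, 1, 8, 12, 10, 11, 7, 9, 14, 15, 6, 13]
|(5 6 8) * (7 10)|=6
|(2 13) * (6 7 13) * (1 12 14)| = |(1 12 14)(2 6 7 13)| = 12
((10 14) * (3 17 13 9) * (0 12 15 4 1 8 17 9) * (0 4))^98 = (0 15 12)(1 13 8 4 17) = [15, 13, 2, 3, 17, 5, 6, 7, 4, 9, 10, 11, 0, 8, 14, 12, 16, 1]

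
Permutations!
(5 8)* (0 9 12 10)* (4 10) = [9, 1, 2, 3, 10, 8, 6, 7, 5, 12, 0, 11, 4] = (0 9 12 4 10)(5 8)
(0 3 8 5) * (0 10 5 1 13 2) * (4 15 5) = (0 3 8 1 13 2)(4 15 5 10) = [3, 13, 0, 8, 15, 10, 6, 7, 1, 9, 4, 11, 12, 2, 14, 5]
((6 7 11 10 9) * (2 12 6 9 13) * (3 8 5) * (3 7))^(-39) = (2 12 6 3 8 5 7 11 10 13) = [0, 1, 12, 8, 4, 7, 3, 11, 5, 9, 13, 10, 6, 2]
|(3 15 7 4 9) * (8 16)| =10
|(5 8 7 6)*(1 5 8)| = 6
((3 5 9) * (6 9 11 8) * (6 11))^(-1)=(3 9 6 5)(8 11)=[0, 1, 2, 9, 4, 3, 5, 7, 11, 6, 10, 8]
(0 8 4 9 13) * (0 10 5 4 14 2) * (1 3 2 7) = [8, 3, 0, 2, 9, 4, 6, 1, 14, 13, 5, 11, 12, 10, 7] = (0 8 14 7 1 3 2)(4 9 13 10 5)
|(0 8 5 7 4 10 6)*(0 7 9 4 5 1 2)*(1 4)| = 10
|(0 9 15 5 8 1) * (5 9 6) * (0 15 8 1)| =7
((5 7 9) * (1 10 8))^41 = (1 8 10)(5 9 7) = [0, 8, 2, 3, 4, 9, 6, 5, 10, 7, 1]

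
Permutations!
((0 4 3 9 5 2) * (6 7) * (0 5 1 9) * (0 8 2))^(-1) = (0 5 2 8 3 4)(1 9)(6 7) = [5, 9, 8, 4, 0, 2, 7, 6, 3, 1]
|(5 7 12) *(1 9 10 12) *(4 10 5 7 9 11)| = |(1 11 4 10 12 7)(5 9)| = 6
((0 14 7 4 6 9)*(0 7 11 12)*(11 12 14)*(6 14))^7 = (0 12 14 4 7 9 6 11) = [12, 1, 2, 3, 7, 5, 11, 9, 8, 6, 10, 0, 14, 13, 4]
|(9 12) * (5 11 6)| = 6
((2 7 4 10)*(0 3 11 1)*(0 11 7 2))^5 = (1 11) = [0, 11, 2, 3, 4, 5, 6, 7, 8, 9, 10, 1]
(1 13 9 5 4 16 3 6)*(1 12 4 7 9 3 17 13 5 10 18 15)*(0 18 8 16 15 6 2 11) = (0 18 6 12 4 15 1 5 7 9 10 8 16 17 13 3 2 11) = [18, 5, 11, 2, 15, 7, 12, 9, 16, 10, 8, 0, 4, 3, 14, 1, 17, 13, 6]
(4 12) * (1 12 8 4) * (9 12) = (1 9 12)(4 8) = [0, 9, 2, 3, 8, 5, 6, 7, 4, 12, 10, 11, 1]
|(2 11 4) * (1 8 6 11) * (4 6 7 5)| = |(1 8 7 5 4 2)(6 11)| = 6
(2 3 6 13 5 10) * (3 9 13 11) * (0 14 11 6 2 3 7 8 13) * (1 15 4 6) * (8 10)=(0 14 11 7 10 3 2 9)(1 15 4 6)(5 8 13)=[14, 15, 9, 2, 6, 8, 1, 10, 13, 0, 3, 7, 12, 5, 11, 4]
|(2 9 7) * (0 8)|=|(0 8)(2 9 7)|=6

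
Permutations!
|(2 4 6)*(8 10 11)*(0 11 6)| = |(0 11 8 10 6 2 4)| = 7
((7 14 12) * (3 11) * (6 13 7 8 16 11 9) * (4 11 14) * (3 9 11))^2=[0, 1, 2, 9, 11, 5, 7, 3, 14, 13, 10, 6, 16, 4, 8, 15, 12]=(3 9 13 4 11 6 7)(8 14)(12 16)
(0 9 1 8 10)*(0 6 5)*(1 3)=(0 9 3 1 8 10 6 5)=[9, 8, 2, 1, 4, 0, 5, 7, 10, 3, 6]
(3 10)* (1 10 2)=[0, 10, 1, 2, 4, 5, 6, 7, 8, 9, 3]=(1 10 3 2)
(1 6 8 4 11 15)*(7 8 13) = (1 6 13 7 8 4 11 15) = [0, 6, 2, 3, 11, 5, 13, 8, 4, 9, 10, 15, 12, 7, 14, 1]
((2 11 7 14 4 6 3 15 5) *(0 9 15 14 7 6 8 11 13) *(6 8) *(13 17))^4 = (0 2 9 17 15 13 5) = [2, 1, 9, 3, 4, 0, 6, 7, 8, 17, 10, 11, 12, 5, 14, 13, 16, 15]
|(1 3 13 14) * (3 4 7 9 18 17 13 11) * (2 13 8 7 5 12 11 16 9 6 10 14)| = 30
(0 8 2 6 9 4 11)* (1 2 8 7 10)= (0 7 10 1 2 6 9 4 11)= [7, 2, 6, 3, 11, 5, 9, 10, 8, 4, 1, 0]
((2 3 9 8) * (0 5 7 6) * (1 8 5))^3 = (0 2 5)(1 3 7)(6 8 9) = [2, 3, 5, 7, 4, 0, 8, 1, 9, 6]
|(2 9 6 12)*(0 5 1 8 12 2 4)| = 6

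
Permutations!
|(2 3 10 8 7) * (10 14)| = 6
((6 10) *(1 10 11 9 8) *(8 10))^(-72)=(11)=[0, 1, 2, 3, 4, 5, 6, 7, 8, 9, 10, 11]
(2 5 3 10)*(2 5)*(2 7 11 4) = (2 7 11 4)(3 10 5) = [0, 1, 7, 10, 2, 3, 6, 11, 8, 9, 5, 4]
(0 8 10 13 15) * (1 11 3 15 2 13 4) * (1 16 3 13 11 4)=(0 8 10 1 4 16 3 15)(2 11 13)=[8, 4, 11, 15, 16, 5, 6, 7, 10, 9, 1, 13, 12, 2, 14, 0, 3]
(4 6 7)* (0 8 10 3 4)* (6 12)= (0 8 10 3 4 12 6 7)= [8, 1, 2, 4, 12, 5, 7, 0, 10, 9, 3, 11, 6]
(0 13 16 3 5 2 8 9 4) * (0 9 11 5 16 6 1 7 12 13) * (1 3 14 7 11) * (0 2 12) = (0 2 8 1 11 5 12 13 6 3 16 14 7)(4 9) = [2, 11, 8, 16, 9, 12, 3, 0, 1, 4, 10, 5, 13, 6, 7, 15, 14]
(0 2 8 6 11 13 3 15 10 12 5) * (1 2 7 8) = (0 7 8 6 11 13 3 15 10 12 5)(1 2) = [7, 2, 1, 15, 4, 0, 11, 8, 6, 9, 12, 13, 5, 3, 14, 10]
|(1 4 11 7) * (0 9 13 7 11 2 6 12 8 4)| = |(0 9 13 7 1)(2 6 12 8 4)| = 5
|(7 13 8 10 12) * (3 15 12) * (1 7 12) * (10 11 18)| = 9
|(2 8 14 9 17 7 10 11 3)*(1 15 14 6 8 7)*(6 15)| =|(1 6 8 15 14 9 17)(2 7 10 11 3)| =35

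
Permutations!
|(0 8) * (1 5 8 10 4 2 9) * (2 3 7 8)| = |(0 10 4 3 7 8)(1 5 2 9)| = 12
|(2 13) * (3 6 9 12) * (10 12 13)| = |(2 10 12 3 6 9 13)| = 7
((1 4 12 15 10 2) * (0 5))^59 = (0 5)(1 2 10 15 12 4) = [5, 2, 10, 3, 1, 0, 6, 7, 8, 9, 15, 11, 4, 13, 14, 12]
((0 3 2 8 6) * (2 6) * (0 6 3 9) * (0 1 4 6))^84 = (0 6 4 1 9) = [6, 9, 2, 3, 1, 5, 4, 7, 8, 0]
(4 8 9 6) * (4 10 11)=(4 8 9 6 10 11)=[0, 1, 2, 3, 8, 5, 10, 7, 9, 6, 11, 4]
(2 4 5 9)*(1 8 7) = (1 8 7)(2 4 5 9) = [0, 8, 4, 3, 5, 9, 6, 1, 7, 2]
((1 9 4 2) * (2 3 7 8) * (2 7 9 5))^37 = (1 5 2)(3 9 4)(7 8) = [0, 5, 1, 9, 3, 2, 6, 8, 7, 4]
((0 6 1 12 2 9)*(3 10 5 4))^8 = (0 1 2)(6 12 9) = [1, 2, 0, 3, 4, 5, 12, 7, 8, 6, 10, 11, 9]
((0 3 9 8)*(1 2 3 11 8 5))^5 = (0 8 11) = [8, 1, 2, 3, 4, 5, 6, 7, 11, 9, 10, 0]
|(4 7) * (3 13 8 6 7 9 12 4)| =15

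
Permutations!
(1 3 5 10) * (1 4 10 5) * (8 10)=[0, 3, 2, 1, 8, 5, 6, 7, 10, 9, 4]=(1 3)(4 8 10)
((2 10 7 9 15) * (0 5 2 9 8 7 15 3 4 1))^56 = (0 2 15 3 1 5 10 9 4) = [2, 5, 15, 1, 0, 10, 6, 7, 8, 4, 9, 11, 12, 13, 14, 3]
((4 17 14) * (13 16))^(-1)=(4 14 17)(13 16)=[0, 1, 2, 3, 14, 5, 6, 7, 8, 9, 10, 11, 12, 16, 17, 15, 13, 4]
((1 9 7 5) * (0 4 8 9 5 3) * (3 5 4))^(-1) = (0 3)(1 5 7 9 8 4) = [3, 5, 2, 0, 1, 7, 6, 9, 4, 8]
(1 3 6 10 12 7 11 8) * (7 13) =(1 3 6 10 12 13 7 11 8) =[0, 3, 2, 6, 4, 5, 10, 11, 1, 9, 12, 8, 13, 7]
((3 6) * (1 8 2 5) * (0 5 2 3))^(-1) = (0 6 3 8 1 5) = [6, 5, 2, 8, 4, 0, 3, 7, 1]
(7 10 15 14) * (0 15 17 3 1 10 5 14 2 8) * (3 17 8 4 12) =[15, 10, 4, 1, 12, 14, 6, 5, 0, 9, 8, 11, 3, 13, 7, 2, 16, 17] =(17)(0 15 2 4 12 3 1 10 8)(5 14 7)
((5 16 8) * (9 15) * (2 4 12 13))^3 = (16)(2 13 12 4)(9 15) = [0, 1, 13, 3, 2, 5, 6, 7, 8, 15, 10, 11, 4, 12, 14, 9, 16]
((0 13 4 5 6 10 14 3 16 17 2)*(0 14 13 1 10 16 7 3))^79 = [10, 13, 0, 7, 6, 16, 17, 3, 8, 9, 4, 11, 12, 5, 1, 15, 2, 14] = (0 10 4 6 17 14 1 13 5 16 2)(3 7)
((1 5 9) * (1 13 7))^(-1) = (1 7 13 9 5) = [0, 7, 2, 3, 4, 1, 6, 13, 8, 5, 10, 11, 12, 9]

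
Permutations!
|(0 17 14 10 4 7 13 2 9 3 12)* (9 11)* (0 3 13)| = |(0 17 14 10 4 7)(2 11 9 13)(3 12)| = 12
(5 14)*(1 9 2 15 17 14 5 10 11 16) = (1 9 2 15 17 14 10 11 16) = [0, 9, 15, 3, 4, 5, 6, 7, 8, 2, 11, 16, 12, 13, 10, 17, 1, 14]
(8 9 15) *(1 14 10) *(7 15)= (1 14 10)(7 15 8 9)= [0, 14, 2, 3, 4, 5, 6, 15, 9, 7, 1, 11, 12, 13, 10, 8]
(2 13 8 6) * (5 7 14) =(2 13 8 6)(5 7 14) =[0, 1, 13, 3, 4, 7, 2, 14, 6, 9, 10, 11, 12, 8, 5]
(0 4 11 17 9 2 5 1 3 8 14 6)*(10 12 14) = (0 4 11 17 9 2 5 1 3 8 10 12 14 6) = [4, 3, 5, 8, 11, 1, 0, 7, 10, 2, 12, 17, 14, 13, 6, 15, 16, 9]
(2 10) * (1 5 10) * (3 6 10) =[0, 5, 1, 6, 4, 3, 10, 7, 8, 9, 2] =(1 5 3 6 10 2)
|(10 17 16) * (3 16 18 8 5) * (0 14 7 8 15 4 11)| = 13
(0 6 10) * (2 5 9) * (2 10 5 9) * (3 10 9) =[6, 1, 3, 10, 4, 2, 5, 7, 8, 9, 0] =(0 6 5 2 3 10)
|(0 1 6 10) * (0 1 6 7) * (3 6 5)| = |(0 5 3 6 10 1 7)| = 7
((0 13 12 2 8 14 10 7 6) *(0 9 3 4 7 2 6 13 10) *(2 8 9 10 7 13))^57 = (0 10 13 9)(2 14 6 4)(3 7 8 12) = [10, 1, 14, 7, 2, 5, 4, 8, 12, 0, 13, 11, 3, 9, 6]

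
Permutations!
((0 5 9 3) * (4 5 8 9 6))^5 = [8, 1, 2, 0, 6, 4, 5, 7, 9, 3] = (0 8 9 3)(4 6 5)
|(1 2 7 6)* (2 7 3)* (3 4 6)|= |(1 7 3 2 4 6)|= 6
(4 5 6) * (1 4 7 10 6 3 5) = (1 4)(3 5)(6 7 10) = [0, 4, 2, 5, 1, 3, 7, 10, 8, 9, 6]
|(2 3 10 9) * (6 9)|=5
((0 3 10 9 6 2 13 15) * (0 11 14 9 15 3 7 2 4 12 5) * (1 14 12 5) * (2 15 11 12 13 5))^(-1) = (0 5 2 4 6 9 14 1 12 15 7)(3 13 11 10) = [5, 12, 4, 13, 6, 2, 9, 0, 8, 14, 3, 10, 15, 11, 1, 7]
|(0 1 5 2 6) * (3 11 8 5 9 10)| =|(0 1 9 10 3 11 8 5 2 6)| =10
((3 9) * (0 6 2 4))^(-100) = (9) = [0, 1, 2, 3, 4, 5, 6, 7, 8, 9]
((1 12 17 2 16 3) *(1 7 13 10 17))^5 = (1 12)(2 10 7 16 17 13 3) = [0, 12, 10, 2, 4, 5, 6, 16, 8, 9, 7, 11, 1, 3, 14, 15, 17, 13]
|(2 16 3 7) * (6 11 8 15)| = |(2 16 3 7)(6 11 8 15)| = 4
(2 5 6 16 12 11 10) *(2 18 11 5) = (5 6 16 12)(10 18 11) = [0, 1, 2, 3, 4, 6, 16, 7, 8, 9, 18, 10, 5, 13, 14, 15, 12, 17, 11]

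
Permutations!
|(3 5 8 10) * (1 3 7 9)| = 7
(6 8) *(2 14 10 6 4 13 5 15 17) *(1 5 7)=[0, 5, 14, 3, 13, 15, 8, 1, 4, 9, 6, 11, 12, 7, 10, 17, 16, 2]=(1 5 15 17 2 14 10 6 8 4 13 7)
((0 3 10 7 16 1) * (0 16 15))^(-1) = [15, 16, 2, 0, 4, 5, 6, 10, 8, 9, 3, 11, 12, 13, 14, 7, 1] = (0 15 7 10 3)(1 16)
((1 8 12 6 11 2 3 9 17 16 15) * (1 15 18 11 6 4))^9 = (1 8 12 4)(2 9 16 11 3 17 18) = [0, 8, 9, 17, 1, 5, 6, 7, 12, 16, 10, 3, 4, 13, 14, 15, 11, 18, 2]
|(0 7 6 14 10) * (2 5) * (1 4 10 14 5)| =8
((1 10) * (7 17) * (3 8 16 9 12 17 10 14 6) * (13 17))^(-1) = [0, 10, 2, 6, 4, 5, 14, 17, 3, 16, 7, 11, 9, 12, 1, 15, 8, 13] = (1 10 7 17 13 12 9 16 8 3 6 14)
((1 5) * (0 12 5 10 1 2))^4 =[0, 1, 2, 3, 4, 5, 6, 7, 8, 9, 10, 11, 12] =(12)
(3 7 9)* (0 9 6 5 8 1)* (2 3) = [9, 0, 3, 7, 4, 8, 5, 6, 1, 2] = (0 9 2 3 7 6 5 8 1)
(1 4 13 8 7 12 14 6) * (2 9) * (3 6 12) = [0, 4, 9, 6, 13, 5, 1, 3, 7, 2, 10, 11, 14, 8, 12] = (1 4 13 8 7 3 6)(2 9)(12 14)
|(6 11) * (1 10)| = |(1 10)(6 11)| = 2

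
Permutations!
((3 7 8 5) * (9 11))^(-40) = (11) = [0, 1, 2, 3, 4, 5, 6, 7, 8, 9, 10, 11]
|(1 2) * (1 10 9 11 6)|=6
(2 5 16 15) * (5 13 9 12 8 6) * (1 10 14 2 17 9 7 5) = (1 10 14 2 13 7 5 16 15 17 9 12 8 6) = [0, 10, 13, 3, 4, 16, 1, 5, 6, 12, 14, 11, 8, 7, 2, 17, 15, 9]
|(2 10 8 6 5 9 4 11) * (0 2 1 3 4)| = 28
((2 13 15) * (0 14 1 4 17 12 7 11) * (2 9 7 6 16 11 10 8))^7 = (0 16 12 4 14 11 6 17 1) = [16, 0, 2, 3, 14, 5, 17, 7, 8, 9, 10, 6, 4, 13, 11, 15, 12, 1]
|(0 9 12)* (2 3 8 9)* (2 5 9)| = |(0 5 9 12)(2 3 8)| = 12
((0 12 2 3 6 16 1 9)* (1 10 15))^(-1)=(0 9 1 15 10 16 6 3 2 12)=[9, 15, 12, 2, 4, 5, 3, 7, 8, 1, 16, 11, 0, 13, 14, 10, 6]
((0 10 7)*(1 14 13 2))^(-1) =(0 7 10)(1 2 13 14) =[7, 2, 13, 3, 4, 5, 6, 10, 8, 9, 0, 11, 12, 14, 1]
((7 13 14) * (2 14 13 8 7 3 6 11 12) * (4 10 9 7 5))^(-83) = (2 14 3 6 11 12)(4 10 9 7 8 5) = [0, 1, 14, 6, 10, 4, 11, 8, 5, 7, 9, 12, 2, 13, 3]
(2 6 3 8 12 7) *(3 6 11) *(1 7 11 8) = [0, 7, 8, 1, 4, 5, 6, 2, 12, 9, 10, 3, 11] = (1 7 2 8 12 11 3)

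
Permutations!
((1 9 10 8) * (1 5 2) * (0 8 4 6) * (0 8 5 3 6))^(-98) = (10)(3 6 8) = [0, 1, 2, 6, 4, 5, 8, 7, 3, 9, 10]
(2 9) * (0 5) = (0 5)(2 9) = [5, 1, 9, 3, 4, 0, 6, 7, 8, 2]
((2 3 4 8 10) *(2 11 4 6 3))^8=[0, 1, 2, 3, 4, 5, 6, 7, 8, 9, 10, 11]=(11)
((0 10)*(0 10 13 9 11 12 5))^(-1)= (0 5 12 11 9 13)= [5, 1, 2, 3, 4, 12, 6, 7, 8, 13, 10, 9, 11, 0]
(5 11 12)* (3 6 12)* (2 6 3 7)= (2 6 12 5 11 7)= [0, 1, 6, 3, 4, 11, 12, 2, 8, 9, 10, 7, 5]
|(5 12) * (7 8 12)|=4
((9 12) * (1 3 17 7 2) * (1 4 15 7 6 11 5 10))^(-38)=[0, 11, 15, 5, 7, 17, 1, 4, 8, 9, 6, 3, 12, 13, 14, 2, 16, 10]=(1 11 3 5 17 10 6)(2 15)(4 7)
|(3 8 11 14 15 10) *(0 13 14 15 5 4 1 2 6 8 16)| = 14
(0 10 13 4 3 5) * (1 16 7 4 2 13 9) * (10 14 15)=(0 14 15 10 9 1 16 7 4 3 5)(2 13)=[14, 16, 13, 5, 3, 0, 6, 4, 8, 1, 9, 11, 12, 2, 15, 10, 7]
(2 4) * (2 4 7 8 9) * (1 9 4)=(1 9 2 7 8 4)=[0, 9, 7, 3, 1, 5, 6, 8, 4, 2]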